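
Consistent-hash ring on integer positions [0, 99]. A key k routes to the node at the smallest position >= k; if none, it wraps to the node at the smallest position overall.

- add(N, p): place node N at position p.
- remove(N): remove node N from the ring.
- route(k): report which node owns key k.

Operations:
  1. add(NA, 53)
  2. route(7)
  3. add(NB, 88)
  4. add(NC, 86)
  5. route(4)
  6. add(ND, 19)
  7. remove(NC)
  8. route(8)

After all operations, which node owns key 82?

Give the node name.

Answer: NB

Derivation:
Op 1: add NA@53 -> ring=[53:NA]
Op 2: route key 7: smallest pos >= 7 is 53 -> NA
Op 3: add NB@88 -> ring=[53:NA,88:NB]
Op 4: add NC@86 -> ring=[53:NA,86:NC,88:NB]
Op 5: route key 4: smallest pos >= 4 is 53 -> NA
Op 6: add ND@19 -> ring=[19:ND,53:NA,86:NC,88:NB]
Op 7: remove NC -> ring=[19:ND,53:NA,88:NB]
Op 8: route key 8: smallest pos >= 8 is 19 -> ND
Final route key 82: smallest pos >= 82 is 88 -> NB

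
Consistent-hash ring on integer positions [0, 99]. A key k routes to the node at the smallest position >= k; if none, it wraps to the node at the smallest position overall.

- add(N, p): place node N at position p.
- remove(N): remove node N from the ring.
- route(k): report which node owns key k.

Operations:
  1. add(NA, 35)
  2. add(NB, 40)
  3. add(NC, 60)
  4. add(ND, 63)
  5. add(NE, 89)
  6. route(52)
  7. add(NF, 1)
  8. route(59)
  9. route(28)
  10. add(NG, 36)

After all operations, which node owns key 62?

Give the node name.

Op 1: add NA@35 -> ring=[35:NA]
Op 2: add NB@40 -> ring=[35:NA,40:NB]
Op 3: add NC@60 -> ring=[35:NA,40:NB,60:NC]
Op 4: add ND@63 -> ring=[35:NA,40:NB,60:NC,63:ND]
Op 5: add NE@89 -> ring=[35:NA,40:NB,60:NC,63:ND,89:NE]
Op 6: route key 52: smallest pos >= 52 is 60 -> NC
Op 7: add NF@1 -> ring=[1:NF,35:NA,40:NB,60:NC,63:ND,89:NE]
Op 8: route key 59: smallest pos >= 59 is 60 -> NC
Op 9: route key 28: smallest pos >= 28 is 35 -> NA
Op 10: add NG@36 -> ring=[1:NF,35:NA,36:NG,40:NB,60:NC,63:ND,89:NE]
Final route key 62: smallest pos >= 62 is 63 -> ND

Answer: ND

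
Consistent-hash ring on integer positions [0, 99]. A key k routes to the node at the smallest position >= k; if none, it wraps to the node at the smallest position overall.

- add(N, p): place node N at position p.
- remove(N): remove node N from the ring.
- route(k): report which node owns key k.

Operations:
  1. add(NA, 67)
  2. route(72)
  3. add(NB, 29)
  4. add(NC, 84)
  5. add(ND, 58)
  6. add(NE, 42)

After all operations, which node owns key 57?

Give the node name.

Op 1: add NA@67 -> ring=[67:NA]
Op 2: route key 72: none >= 72, wrap to smallest pos 67 -> NA
Op 3: add NB@29 -> ring=[29:NB,67:NA]
Op 4: add NC@84 -> ring=[29:NB,67:NA,84:NC]
Op 5: add ND@58 -> ring=[29:NB,58:ND,67:NA,84:NC]
Op 6: add NE@42 -> ring=[29:NB,42:NE,58:ND,67:NA,84:NC]
Final route key 57: smallest pos >= 57 is 58 -> ND

Answer: ND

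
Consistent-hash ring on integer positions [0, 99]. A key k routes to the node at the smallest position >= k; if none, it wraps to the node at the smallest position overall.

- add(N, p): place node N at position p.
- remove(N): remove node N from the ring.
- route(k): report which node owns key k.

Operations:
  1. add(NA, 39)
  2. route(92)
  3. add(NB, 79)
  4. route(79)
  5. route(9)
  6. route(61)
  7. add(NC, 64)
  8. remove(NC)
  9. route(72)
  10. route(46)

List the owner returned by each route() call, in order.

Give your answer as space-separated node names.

Answer: NA NB NA NB NB NB

Derivation:
Op 1: add NA@39 -> ring=[39:NA]
Op 2: route key 92: none >= 92, wrap to smallest pos 39 -> NA
Op 3: add NB@79 -> ring=[39:NA,79:NB]
Op 4: route key 79: smallest pos >= 79 is 79 -> NB
Op 5: route key 9: smallest pos >= 9 is 39 -> NA
Op 6: route key 61: smallest pos >= 61 is 79 -> NB
Op 7: add NC@64 -> ring=[39:NA,64:NC,79:NB]
Op 8: remove NC -> ring=[39:NA,79:NB]
Op 9: route key 72: smallest pos >= 72 is 79 -> NB
Op 10: route key 46: smallest pos >= 46 is 79 -> NB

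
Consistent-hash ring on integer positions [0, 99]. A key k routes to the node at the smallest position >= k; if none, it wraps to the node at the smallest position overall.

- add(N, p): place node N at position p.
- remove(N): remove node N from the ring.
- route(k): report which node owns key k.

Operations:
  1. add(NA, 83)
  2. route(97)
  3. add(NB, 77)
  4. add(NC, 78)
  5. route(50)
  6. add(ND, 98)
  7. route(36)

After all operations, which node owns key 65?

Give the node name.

Op 1: add NA@83 -> ring=[83:NA]
Op 2: route key 97: none >= 97, wrap to smallest pos 83 -> NA
Op 3: add NB@77 -> ring=[77:NB,83:NA]
Op 4: add NC@78 -> ring=[77:NB,78:NC,83:NA]
Op 5: route key 50: smallest pos >= 50 is 77 -> NB
Op 6: add ND@98 -> ring=[77:NB,78:NC,83:NA,98:ND]
Op 7: route key 36: smallest pos >= 36 is 77 -> NB
Final route key 65: smallest pos >= 65 is 77 -> NB

Answer: NB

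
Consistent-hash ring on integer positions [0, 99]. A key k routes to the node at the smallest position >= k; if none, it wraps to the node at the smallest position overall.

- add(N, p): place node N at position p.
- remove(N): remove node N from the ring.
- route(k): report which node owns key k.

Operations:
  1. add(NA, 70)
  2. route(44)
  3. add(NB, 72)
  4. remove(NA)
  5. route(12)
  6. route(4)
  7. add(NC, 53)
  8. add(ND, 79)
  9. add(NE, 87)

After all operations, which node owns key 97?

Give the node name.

Answer: NC

Derivation:
Op 1: add NA@70 -> ring=[70:NA]
Op 2: route key 44: smallest pos >= 44 is 70 -> NA
Op 3: add NB@72 -> ring=[70:NA,72:NB]
Op 4: remove NA -> ring=[72:NB]
Op 5: route key 12: smallest pos >= 12 is 72 -> NB
Op 6: route key 4: smallest pos >= 4 is 72 -> NB
Op 7: add NC@53 -> ring=[53:NC,72:NB]
Op 8: add ND@79 -> ring=[53:NC,72:NB,79:ND]
Op 9: add NE@87 -> ring=[53:NC,72:NB,79:ND,87:NE]
Final route key 97: none >= 97, wrap to smallest pos 53 -> NC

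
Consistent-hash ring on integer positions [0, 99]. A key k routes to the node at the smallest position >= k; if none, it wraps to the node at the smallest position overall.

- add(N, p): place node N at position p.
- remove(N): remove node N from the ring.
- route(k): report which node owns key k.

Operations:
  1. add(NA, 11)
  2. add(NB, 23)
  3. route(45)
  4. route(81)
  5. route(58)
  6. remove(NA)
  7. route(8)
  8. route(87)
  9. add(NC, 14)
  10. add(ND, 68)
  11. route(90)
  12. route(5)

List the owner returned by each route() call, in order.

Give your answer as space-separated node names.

Answer: NA NA NA NB NB NC NC

Derivation:
Op 1: add NA@11 -> ring=[11:NA]
Op 2: add NB@23 -> ring=[11:NA,23:NB]
Op 3: route key 45: none >= 45, wrap to smallest pos 11 -> NA
Op 4: route key 81: none >= 81, wrap to smallest pos 11 -> NA
Op 5: route key 58: none >= 58, wrap to smallest pos 11 -> NA
Op 6: remove NA -> ring=[23:NB]
Op 7: route key 8: smallest pos >= 8 is 23 -> NB
Op 8: route key 87: none >= 87, wrap to smallest pos 23 -> NB
Op 9: add NC@14 -> ring=[14:NC,23:NB]
Op 10: add ND@68 -> ring=[14:NC,23:NB,68:ND]
Op 11: route key 90: none >= 90, wrap to smallest pos 14 -> NC
Op 12: route key 5: smallest pos >= 5 is 14 -> NC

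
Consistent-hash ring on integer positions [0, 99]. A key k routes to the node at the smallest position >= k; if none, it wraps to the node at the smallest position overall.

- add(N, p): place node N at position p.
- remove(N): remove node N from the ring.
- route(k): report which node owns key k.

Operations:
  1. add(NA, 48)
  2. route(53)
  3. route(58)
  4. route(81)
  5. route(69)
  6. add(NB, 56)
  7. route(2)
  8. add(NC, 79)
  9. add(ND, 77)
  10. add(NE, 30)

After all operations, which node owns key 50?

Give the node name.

Op 1: add NA@48 -> ring=[48:NA]
Op 2: route key 53: none >= 53, wrap to smallest pos 48 -> NA
Op 3: route key 58: none >= 58, wrap to smallest pos 48 -> NA
Op 4: route key 81: none >= 81, wrap to smallest pos 48 -> NA
Op 5: route key 69: none >= 69, wrap to smallest pos 48 -> NA
Op 6: add NB@56 -> ring=[48:NA,56:NB]
Op 7: route key 2: smallest pos >= 2 is 48 -> NA
Op 8: add NC@79 -> ring=[48:NA,56:NB,79:NC]
Op 9: add ND@77 -> ring=[48:NA,56:NB,77:ND,79:NC]
Op 10: add NE@30 -> ring=[30:NE,48:NA,56:NB,77:ND,79:NC]
Final route key 50: smallest pos >= 50 is 56 -> NB

Answer: NB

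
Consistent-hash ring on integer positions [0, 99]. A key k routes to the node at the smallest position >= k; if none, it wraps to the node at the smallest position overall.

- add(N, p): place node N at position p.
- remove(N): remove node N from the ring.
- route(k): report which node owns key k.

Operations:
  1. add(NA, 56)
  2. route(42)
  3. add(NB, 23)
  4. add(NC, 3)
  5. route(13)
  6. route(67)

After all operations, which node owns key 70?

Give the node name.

Answer: NC

Derivation:
Op 1: add NA@56 -> ring=[56:NA]
Op 2: route key 42: smallest pos >= 42 is 56 -> NA
Op 3: add NB@23 -> ring=[23:NB,56:NA]
Op 4: add NC@3 -> ring=[3:NC,23:NB,56:NA]
Op 5: route key 13: smallest pos >= 13 is 23 -> NB
Op 6: route key 67: none >= 67, wrap to smallest pos 3 -> NC
Final route key 70: none >= 70, wrap to smallest pos 3 -> NC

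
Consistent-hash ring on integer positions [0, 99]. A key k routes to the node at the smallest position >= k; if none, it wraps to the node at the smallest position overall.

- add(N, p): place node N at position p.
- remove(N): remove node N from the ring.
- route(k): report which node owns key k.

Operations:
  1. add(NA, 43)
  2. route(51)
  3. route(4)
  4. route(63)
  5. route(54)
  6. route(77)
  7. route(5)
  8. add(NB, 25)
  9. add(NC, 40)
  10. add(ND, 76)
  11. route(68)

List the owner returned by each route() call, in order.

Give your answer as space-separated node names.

Op 1: add NA@43 -> ring=[43:NA]
Op 2: route key 51: none >= 51, wrap to smallest pos 43 -> NA
Op 3: route key 4: smallest pos >= 4 is 43 -> NA
Op 4: route key 63: none >= 63, wrap to smallest pos 43 -> NA
Op 5: route key 54: none >= 54, wrap to smallest pos 43 -> NA
Op 6: route key 77: none >= 77, wrap to smallest pos 43 -> NA
Op 7: route key 5: smallest pos >= 5 is 43 -> NA
Op 8: add NB@25 -> ring=[25:NB,43:NA]
Op 9: add NC@40 -> ring=[25:NB,40:NC,43:NA]
Op 10: add ND@76 -> ring=[25:NB,40:NC,43:NA,76:ND]
Op 11: route key 68: smallest pos >= 68 is 76 -> ND

Answer: NA NA NA NA NA NA ND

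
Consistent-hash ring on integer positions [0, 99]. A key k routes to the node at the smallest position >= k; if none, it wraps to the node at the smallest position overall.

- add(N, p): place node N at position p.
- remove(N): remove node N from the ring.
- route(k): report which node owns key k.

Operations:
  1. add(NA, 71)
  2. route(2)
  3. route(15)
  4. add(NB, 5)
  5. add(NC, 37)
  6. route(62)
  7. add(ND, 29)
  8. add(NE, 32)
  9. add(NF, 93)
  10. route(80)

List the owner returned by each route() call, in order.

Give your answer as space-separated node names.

Answer: NA NA NA NF

Derivation:
Op 1: add NA@71 -> ring=[71:NA]
Op 2: route key 2: smallest pos >= 2 is 71 -> NA
Op 3: route key 15: smallest pos >= 15 is 71 -> NA
Op 4: add NB@5 -> ring=[5:NB,71:NA]
Op 5: add NC@37 -> ring=[5:NB,37:NC,71:NA]
Op 6: route key 62: smallest pos >= 62 is 71 -> NA
Op 7: add ND@29 -> ring=[5:NB,29:ND,37:NC,71:NA]
Op 8: add NE@32 -> ring=[5:NB,29:ND,32:NE,37:NC,71:NA]
Op 9: add NF@93 -> ring=[5:NB,29:ND,32:NE,37:NC,71:NA,93:NF]
Op 10: route key 80: smallest pos >= 80 is 93 -> NF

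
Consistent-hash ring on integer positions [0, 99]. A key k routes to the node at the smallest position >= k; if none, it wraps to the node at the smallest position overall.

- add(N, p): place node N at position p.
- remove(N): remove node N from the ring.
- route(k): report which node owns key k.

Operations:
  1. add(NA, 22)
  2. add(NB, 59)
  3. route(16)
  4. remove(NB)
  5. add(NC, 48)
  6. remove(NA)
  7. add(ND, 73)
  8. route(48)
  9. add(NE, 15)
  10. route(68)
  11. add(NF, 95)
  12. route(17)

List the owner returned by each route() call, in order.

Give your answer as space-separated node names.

Answer: NA NC ND NC

Derivation:
Op 1: add NA@22 -> ring=[22:NA]
Op 2: add NB@59 -> ring=[22:NA,59:NB]
Op 3: route key 16: smallest pos >= 16 is 22 -> NA
Op 4: remove NB -> ring=[22:NA]
Op 5: add NC@48 -> ring=[22:NA,48:NC]
Op 6: remove NA -> ring=[48:NC]
Op 7: add ND@73 -> ring=[48:NC,73:ND]
Op 8: route key 48: smallest pos >= 48 is 48 -> NC
Op 9: add NE@15 -> ring=[15:NE,48:NC,73:ND]
Op 10: route key 68: smallest pos >= 68 is 73 -> ND
Op 11: add NF@95 -> ring=[15:NE,48:NC,73:ND,95:NF]
Op 12: route key 17: smallest pos >= 17 is 48 -> NC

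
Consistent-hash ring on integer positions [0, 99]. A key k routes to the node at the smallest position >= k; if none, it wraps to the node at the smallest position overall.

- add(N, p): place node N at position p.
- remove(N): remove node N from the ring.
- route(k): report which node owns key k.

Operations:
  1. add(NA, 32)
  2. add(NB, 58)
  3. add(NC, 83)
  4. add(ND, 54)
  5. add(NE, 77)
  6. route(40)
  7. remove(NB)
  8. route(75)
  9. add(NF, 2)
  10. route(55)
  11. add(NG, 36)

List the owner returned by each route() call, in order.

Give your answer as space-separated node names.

Answer: ND NE NE

Derivation:
Op 1: add NA@32 -> ring=[32:NA]
Op 2: add NB@58 -> ring=[32:NA,58:NB]
Op 3: add NC@83 -> ring=[32:NA,58:NB,83:NC]
Op 4: add ND@54 -> ring=[32:NA,54:ND,58:NB,83:NC]
Op 5: add NE@77 -> ring=[32:NA,54:ND,58:NB,77:NE,83:NC]
Op 6: route key 40: smallest pos >= 40 is 54 -> ND
Op 7: remove NB -> ring=[32:NA,54:ND,77:NE,83:NC]
Op 8: route key 75: smallest pos >= 75 is 77 -> NE
Op 9: add NF@2 -> ring=[2:NF,32:NA,54:ND,77:NE,83:NC]
Op 10: route key 55: smallest pos >= 55 is 77 -> NE
Op 11: add NG@36 -> ring=[2:NF,32:NA,36:NG,54:ND,77:NE,83:NC]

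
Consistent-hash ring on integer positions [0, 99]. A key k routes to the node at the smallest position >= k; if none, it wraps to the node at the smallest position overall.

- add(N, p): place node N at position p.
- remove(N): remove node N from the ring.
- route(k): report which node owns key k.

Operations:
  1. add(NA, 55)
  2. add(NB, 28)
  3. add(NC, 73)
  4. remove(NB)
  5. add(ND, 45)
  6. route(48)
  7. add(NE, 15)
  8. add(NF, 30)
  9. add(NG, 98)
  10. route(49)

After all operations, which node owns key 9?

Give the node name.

Op 1: add NA@55 -> ring=[55:NA]
Op 2: add NB@28 -> ring=[28:NB,55:NA]
Op 3: add NC@73 -> ring=[28:NB,55:NA,73:NC]
Op 4: remove NB -> ring=[55:NA,73:NC]
Op 5: add ND@45 -> ring=[45:ND,55:NA,73:NC]
Op 6: route key 48: smallest pos >= 48 is 55 -> NA
Op 7: add NE@15 -> ring=[15:NE,45:ND,55:NA,73:NC]
Op 8: add NF@30 -> ring=[15:NE,30:NF,45:ND,55:NA,73:NC]
Op 9: add NG@98 -> ring=[15:NE,30:NF,45:ND,55:NA,73:NC,98:NG]
Op 10: route key 49: smallest pos >= 49 is 55 -> NA
Final route key 9: smallest pos >= 9 is 15 -> NE

Answer: NE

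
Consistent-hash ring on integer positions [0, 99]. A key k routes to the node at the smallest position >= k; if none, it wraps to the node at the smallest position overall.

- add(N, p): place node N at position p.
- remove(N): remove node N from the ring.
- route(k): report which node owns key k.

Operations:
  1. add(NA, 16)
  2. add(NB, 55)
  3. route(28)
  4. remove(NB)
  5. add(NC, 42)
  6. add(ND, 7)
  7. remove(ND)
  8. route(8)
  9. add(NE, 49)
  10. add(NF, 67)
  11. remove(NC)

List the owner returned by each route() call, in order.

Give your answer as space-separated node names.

Answer: NB NA

Derivation:
Op 1: add NA@16 -> ring=[16:NA]
Op 2: add NB@55 -> ring=[16:NA,55:NB]
Op 3: route key 28: smallest pos >= 28 is 55 -> NB
Op 4: remove NB -> ring=[16:NA]
Op 5: add NC@42 -> ring=[16:NA,42:NC]
Op 6: add ND@7 -> ring=[7:ND,16:NA,42:NC]
Op 7: remove ND -> ring=[16:NA,42:NC]
Op 8: route key 8: smallest pos >= 8 is 16 -> NA
Op 9: add NE@49 -> ring=[16:NA,42:NC,49:NE]
Op 10: add NF@67 -> ring=[16:NA,42:NC,49:NE,67:NF]
Op 11: remove NC -> ring=[16:NA,49:NE,67:NF]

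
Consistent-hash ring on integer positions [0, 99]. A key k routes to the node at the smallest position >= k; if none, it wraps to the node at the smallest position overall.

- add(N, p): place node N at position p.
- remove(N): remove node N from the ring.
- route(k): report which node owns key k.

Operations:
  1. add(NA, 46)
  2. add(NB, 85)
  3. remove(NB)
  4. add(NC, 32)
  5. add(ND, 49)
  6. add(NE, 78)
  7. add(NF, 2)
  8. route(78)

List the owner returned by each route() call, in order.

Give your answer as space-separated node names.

Answer: NE

Derivation:
Op 1: add NA@46 -> ring=[46:NA]
Op 2: add NB@85 -> ring=[46:NA,85:NB]
Op 3: remove NB -> ring=[46:NA]
Op 4: add NC@32 -> ring=[32:NC,46:NA]
Op 5: add ND@49 -> ring=[32:NC,46:NA,49:ND]
Op 6: add NE@78 -> ring=[32:NC,46:NA,49:ND,78:NE]
Op 7: add NF@2 -> ring=[2:NF,32:NC,46:NA,49:ND,78:NE]
Op 8: route key 78: smallest pos >= 78 is 78 -> NE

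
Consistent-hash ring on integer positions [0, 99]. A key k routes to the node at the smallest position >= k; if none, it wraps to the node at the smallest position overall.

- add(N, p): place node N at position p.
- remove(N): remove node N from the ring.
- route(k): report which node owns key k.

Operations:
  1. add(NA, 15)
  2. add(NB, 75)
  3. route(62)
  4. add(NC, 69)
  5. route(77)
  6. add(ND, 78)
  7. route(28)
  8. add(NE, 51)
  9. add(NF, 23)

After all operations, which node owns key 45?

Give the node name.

Op 1: add NA@15 -> ring=[15:NA]
Op 2: add NB@75 -> ring=[15:NA,75:NB]
Op 3: route key 62: smallest pos >= 62 is 75 -> NB
Op 4: add NC@69 -> ring=[15:NA,69:NC,75:NB]
Op 5: route key 77: none >= 77, wrap to smallest pos 15 -> NA
Op 6: add ND@78 -> ring=[15:NA,69:NC,75:NB,78:ND]
Op 7: route key 28: smallest pos >= 28 is 69 -> NC
Op 8: add NE@51 -> ring=[15:NA,51:NE,69:NC,75:NB,78:ND]
Op 9: add NF@23 -> ring=[15:NA,23:NF,51:NE,69:NC,75:NB,78:ND]
Final route key 45: smallest pos >= 45 is 51 -> NE

Answer: NE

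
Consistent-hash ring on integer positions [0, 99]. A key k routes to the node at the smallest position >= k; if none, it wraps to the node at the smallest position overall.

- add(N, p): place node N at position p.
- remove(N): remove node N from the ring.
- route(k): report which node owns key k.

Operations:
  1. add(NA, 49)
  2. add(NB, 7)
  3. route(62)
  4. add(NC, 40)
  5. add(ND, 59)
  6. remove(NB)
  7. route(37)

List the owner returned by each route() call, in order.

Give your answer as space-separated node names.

Op 1: add NA@49 -> ring=[49:NA]
Op 2: add NB@7 -> ring=[7:NB,49:NA]
Op 3: route key 62: none >= 62, wrap to smallest pos 7 -> NB
Op 4: add NC@40 -> ring=[7:NB,40:NC,49:NA]
Op 5: add ND@59 -> ring=[7:NB,40:NC,49:NA,59:ND]
Op 6: remove NB -> ring=[40:NC,49:NA,59:ND]
Op 7: route key 37: smallest pos >= 37 is 40 -> NC

Answer: NB NC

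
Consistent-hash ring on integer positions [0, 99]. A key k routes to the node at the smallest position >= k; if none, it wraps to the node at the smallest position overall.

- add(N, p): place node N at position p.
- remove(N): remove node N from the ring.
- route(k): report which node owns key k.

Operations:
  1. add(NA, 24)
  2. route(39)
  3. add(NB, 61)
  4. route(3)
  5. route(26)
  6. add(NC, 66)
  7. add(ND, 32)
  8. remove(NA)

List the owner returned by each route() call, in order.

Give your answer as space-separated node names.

Op 1: add NA@24 -> ring=[24:NA]
Op 2: route key 39: none >= 39, wrap to smallest pos 24 -> NA
Op 3: add NB@61 -> ring=[24:NA,61:NB]
Op 4: route key 3: smallest pos >= 3 is 24 -> NA
Op 5: route key 26: smallest pos >= 26 is 61 -> NB
Op 6: add NC@66 -> ring=[24:NA,61:NB,66:NC]
Op 7: add ND@32 -> ring=[24:NA,32:ND,61:NB,66:NC]
Op 8: remove NA -> ring=[32:ND,61:NB,66:NC]

Answer: NA NA NB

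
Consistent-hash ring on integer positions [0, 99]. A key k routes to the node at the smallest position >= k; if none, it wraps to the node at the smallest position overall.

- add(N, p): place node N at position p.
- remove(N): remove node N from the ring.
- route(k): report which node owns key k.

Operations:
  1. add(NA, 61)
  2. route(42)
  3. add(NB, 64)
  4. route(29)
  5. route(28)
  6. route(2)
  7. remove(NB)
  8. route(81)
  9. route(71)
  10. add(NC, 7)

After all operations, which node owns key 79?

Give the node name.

Op 1: add NA@61 -> ring=[61:NA]
Op 2: route key 42: smallest pos >= 42 is 61 -> NA
Op 3: add NB@64 -> ring=[61:NA,64:NB]
Op 4: route key 29: smallest pos >= 29 is 61 -> NA
Op 5: route key 28: smallest pos >= 28 is 61 -> NA
Op 6: route key 2: smallest pos >= 2 is 61 -> NA
Op 7: remove NB -> ring=[61:NA]
Op 8: route key 81: none >= 81, wrap to smallest pos 61 -> NA
Op 9: route key 71: none >= 71, wrap to smallest pos 61 -> NA
Op 10: add NC@7 -> ring=[7:NC,61:NA]
Final route key 79: none >= 79, wrap to smallest pos 7 -> NC

Answer: NC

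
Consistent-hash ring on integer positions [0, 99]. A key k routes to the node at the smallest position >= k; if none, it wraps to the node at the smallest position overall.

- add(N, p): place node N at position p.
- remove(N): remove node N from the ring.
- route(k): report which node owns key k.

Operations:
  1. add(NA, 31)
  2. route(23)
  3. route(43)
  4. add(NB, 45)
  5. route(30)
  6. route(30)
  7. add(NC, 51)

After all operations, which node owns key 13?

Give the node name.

Op 1: add NA@31 -> ring=[31:NA]
Op 2: route key 23: smallest pos >= 23 is 31 -> NA
Op 3: route key 43: none >= 43, wrap to smallest pos 31 -> NA
Op 4: add NB@45 -> ring=[31:NA,45:NB]
Op 5: route key 30: smallest pos >= 30 is 31 -> NA
Op 6: route key 30: smallest pos >= 30 is 31 -> NA
Op 7: add NC@51 -> ring=[31:NA,45:NB,51:NC]
Final route key 13: smallest pos >= 13 is 31 -> NA

Answer: NA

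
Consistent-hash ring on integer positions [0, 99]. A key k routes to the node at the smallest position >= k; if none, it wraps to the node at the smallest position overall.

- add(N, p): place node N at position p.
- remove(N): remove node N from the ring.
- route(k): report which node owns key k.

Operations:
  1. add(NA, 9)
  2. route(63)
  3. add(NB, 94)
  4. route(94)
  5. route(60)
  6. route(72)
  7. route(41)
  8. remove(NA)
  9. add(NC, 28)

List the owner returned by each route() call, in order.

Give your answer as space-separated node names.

Op 1: add NA@9 -> ring=[9:NA]
Op 2: route key 63: none >= 63, wrap to smallest pos 9 -> NA
Op 3: add NB@94 -> ring=[9:NA,94:NB]
Op 4: route key 94: smallest pos >= 94 is 94 -> NB
Op 5: route key 60: smallest pos >= 60 is 94 -> NB
Op 6: route key 72: smallest pos >= 72 is 94 -> NB
Op 7: route key 41: smallest pos >= 41 is 94 -> NB
Op 8: remove NA -> ring=[94:NB]
Op 9: add NC@28 -> ring=[28:NC,94:NB]

Answer: NA NB NB NB NB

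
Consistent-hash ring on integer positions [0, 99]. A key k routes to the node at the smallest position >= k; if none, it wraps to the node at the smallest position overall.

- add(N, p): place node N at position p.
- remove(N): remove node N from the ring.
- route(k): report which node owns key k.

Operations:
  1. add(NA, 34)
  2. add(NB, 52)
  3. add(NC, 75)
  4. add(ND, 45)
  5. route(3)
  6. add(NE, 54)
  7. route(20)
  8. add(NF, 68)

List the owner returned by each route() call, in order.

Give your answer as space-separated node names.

Answer: NA NA

Derivation:
Op 1: add NA@34 -> ring=[34:NA]
Op 2: add NB@52 -> ring=[34:NA,52:NB]
Op 3: add NC@75 -> ring=[34:NA,52:NB,75:NC]
Op 4: add ND@45 -> ring=[34:NA,45:ND,52:NB,75:NC]
Op 5: route key 3: smallest pos >= 3 is 34 -> NA
Op 6: add NE@54 -> ring=[34:NA,45:ND,52:NB,54:NE,75:NC]
Op 7: route key 20: smallest pos >= 20 is 34 -> NA
Op 8: add NF@68 -> ring=[34:NA,45:ND,52:NB,54:NE,68:NF,75:NC]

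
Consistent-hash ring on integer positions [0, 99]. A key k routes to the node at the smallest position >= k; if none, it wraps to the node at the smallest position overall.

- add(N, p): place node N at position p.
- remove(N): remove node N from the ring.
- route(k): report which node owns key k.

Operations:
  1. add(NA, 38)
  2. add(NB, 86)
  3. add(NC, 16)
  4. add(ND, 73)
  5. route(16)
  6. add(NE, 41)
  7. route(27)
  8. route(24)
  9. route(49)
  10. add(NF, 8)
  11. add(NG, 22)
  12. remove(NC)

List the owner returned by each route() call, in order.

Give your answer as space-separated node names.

Op 1: add NA@38 -> ring=[38:NA]
Op 2: add NB@86 -> ring=[38:NA,86:NB]
Op 3: add NC@16 -> ring=[16:NC,38:NA,86:NB]
Op 4: add ND@73 -> ring=[16:NC,38:NA,73:ND,86:NB]
Op 5: route key 16: smallest pos >= 16 is 16 -> NC
Op 6: add NE@41 -> ring=[16:NC,38:NA,41:NE,73:ND,86:NB]
Op 7: route key 27: smallest pos >= 27 is 38 -> NA
Op 8: route key 24: smallest pos >= 24 is 38 -> NA
Op 9: route key 49: smallest pos >= 49 is 73 -> ND
Op 10: add NF@8 -> ring=[8:NF,16:NC,38:NA,41:NE,73:ND,86:NB]
Op 11: add NG@22 -> ring=[8:NF,16:NC,22:NG,38:NA,41:NE,73:ND,86:NB]
Op 12: remove NC -> ring=[8:NF,22:NG,38:NA,41:NE,73:ND,86:NB]

Answer: NC NA NA ND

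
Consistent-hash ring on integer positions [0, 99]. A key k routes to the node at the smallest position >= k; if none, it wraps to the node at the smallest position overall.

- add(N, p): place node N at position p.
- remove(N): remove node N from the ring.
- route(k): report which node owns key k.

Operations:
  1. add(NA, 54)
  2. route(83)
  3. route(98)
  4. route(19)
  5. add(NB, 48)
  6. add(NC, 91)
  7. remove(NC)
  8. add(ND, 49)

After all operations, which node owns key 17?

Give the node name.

Op 1: add NA@54 -> ring=[54:NA]
Op 2: route key 83: none >= 83, wrap to smallest pos 54 -> NA
Op 3: route key 98: none >= 98, wrap to smallest pos 54 -> NA
Op 4: route key 19: smallest pos >= 19 is 54 -> NA
Op 5: add NB@48 -> ring=[48:NB,54:NA]
Op 6: add NC@91 -> ring=[48:NB,54:NA,91:NC]
Op 7: remove NC -> ring=[48:NB,54:NA]
Op 8: add ND@49 -> ring=[48:NB,49:ND,54:NA]
Final route key 17: smallest pos >= 17 is 48 -> NB

Answer: NB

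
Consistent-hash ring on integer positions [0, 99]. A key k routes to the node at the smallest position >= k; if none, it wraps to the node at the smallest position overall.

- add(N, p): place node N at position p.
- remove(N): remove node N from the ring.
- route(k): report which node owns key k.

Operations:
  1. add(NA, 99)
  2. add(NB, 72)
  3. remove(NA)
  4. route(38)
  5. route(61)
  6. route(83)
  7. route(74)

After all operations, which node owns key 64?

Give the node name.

Answer: NB

Derivation:
Op 1: add NA@99 -> ring=[99:NA]
Op 2: add NB@72 -> ring=[72:NB,99:NA]
Op 3: remove NA -> ring=[72:NB]
Op 4: route key 38: smallest pos >= 38 is 72 -> NB
Op 5: route key 61: smallest pos >= 61 is 72 -> NB
Op 6: route key 83: none >= 83, wrap to smallest pos 72 -> NB
Op 7: route key 74: none >= 74, wrap to smallest pos 72 -> NB
Final route key 64: smallest pos >= 64 is 72 -> NB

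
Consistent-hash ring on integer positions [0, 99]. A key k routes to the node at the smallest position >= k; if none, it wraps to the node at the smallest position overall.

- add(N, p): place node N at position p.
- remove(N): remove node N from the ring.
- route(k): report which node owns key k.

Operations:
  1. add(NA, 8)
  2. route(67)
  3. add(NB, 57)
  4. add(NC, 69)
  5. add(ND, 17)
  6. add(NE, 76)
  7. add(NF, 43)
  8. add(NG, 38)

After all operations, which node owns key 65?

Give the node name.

Answer: NC

Derivation:
Op 1: add NA@8 -> ring=[8:NA]
Op 2: route key 67: none >= 67, wrap to smallest pos 8 -> NA
Op 3: add NB@57 -> ring=[8:NA,57:NB]
Op 4: add NC@69 -> ring=[8:NA,57:NB,69:NC]
Op 5: add ND@17 -> ring=[8:NA,17:ND,57:NB,69:NC]
Op 6: add NE@76 -> ring=[8:NA,17:ND,57:NB,69:NC,76:NE]
Op 7: add NF@43 -> ring=[8:NA,17:ND,43:NF,57:NB,69:NC,76:NE]
Op 8: add NG@38 -> ring=[8:NA,17:ND,38:NG,43:NF,57:NB,69:NC,76:NE]
Final route key 65: smallest pos >= 65 is 69 -> NC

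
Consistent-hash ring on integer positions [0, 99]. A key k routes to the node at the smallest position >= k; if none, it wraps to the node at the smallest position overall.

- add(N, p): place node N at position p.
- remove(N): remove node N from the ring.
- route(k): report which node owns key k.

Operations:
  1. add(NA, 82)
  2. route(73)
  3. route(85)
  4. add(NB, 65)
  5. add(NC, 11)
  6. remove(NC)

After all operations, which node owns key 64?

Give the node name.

Answer: NB

Derivation:
Op 1: add NA@82 -> ring=[82:NA]
Op 2: route key 73: smallest pos >= 73 is 82 -> NA
Op 3: route key 85: none >= 85, wrap to smallest pos 82 -> NA
Op 4: add NB@65 -> ring=[65:NB,82:NA]
Op 5: add NC@11 -> ring=[11:NC,65:NB,82:NA]
Op 6: remove NC -> ring=[65:NB,82:NA]
Final route key 64: smallest pos >= 64 is 65 -> NB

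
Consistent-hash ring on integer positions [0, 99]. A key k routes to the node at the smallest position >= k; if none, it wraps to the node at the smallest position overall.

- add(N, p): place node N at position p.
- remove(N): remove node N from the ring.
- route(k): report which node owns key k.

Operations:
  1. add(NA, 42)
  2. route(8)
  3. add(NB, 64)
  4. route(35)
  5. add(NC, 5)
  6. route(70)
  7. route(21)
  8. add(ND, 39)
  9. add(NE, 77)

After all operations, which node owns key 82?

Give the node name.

Op 1: add NA@42 -> ring=[42:NA]
Op 2: route key 8: smallest pos >= 8 is 42 -> NA
Op 3: add NB@64 -> ring=[42:NA,64:NB]
Op 4: route key 35: smallest pos >= 35 is 42 -> NA
Op 5: add NC@5 -> ring=[5:NC,42:NA,64:NB]
Op 6: route key 70: none >= 70, wrap to smallest pos 5 -> NC
Op 7: route key 21: smallest pos >= 21 is 42 -> NA
Op 8: add ND@39 -> ring=[5:NC,39:ND,42:NA,64:NB]
Op 9: add NE@77 -> ring=[5:NC,39:ND,42:NA,64:NB,77:NE]
Final route key 82: none >= 82, wrap to smallest pos 5 -> NC

Answer: NC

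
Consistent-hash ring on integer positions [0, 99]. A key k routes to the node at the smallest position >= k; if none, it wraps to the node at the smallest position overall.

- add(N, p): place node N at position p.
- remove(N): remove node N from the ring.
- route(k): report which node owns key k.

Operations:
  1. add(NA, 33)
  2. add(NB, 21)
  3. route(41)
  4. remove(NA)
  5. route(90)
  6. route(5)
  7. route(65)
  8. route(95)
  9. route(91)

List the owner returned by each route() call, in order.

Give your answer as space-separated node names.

Op 1: add NA@33 -> ring=[33:NA]
Op 2: add NB@21 -> ring=[21:NB,33:NA]
Op 3: route key 41: none >= 41, wrap to smallest pos 21 -> NB
Op 4: remove NA -> ring=[21:NB]
Op 5: route key 90: none >= 90, wrap to smallest pos 21 -> NB
Op 6: route key 5: smallest pos >= 5 is 21 -> NB
Op 7: route key 65: none >= 65, wrap to smallest pos 21 -> NB
Op 8: route key 95: none >= 95, wrap to smallest pos 21 -> NB
Op 9: route key 91: none >= 91, wrap to smallest pos 21 -> NB

Answer: NB NB NB NB NB NB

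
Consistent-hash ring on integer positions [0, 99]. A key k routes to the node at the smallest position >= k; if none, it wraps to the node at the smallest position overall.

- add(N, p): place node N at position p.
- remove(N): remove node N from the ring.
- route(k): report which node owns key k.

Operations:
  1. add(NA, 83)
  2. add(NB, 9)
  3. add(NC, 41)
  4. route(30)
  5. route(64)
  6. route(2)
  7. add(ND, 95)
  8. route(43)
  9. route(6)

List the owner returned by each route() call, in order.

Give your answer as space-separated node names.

Op 1: add NA@83 -> ring=[83:NA]
Op 2: add NB@9 -> ring=[9:NB,83:NA]
Op 3: add NC@41 -> ring=[9:NB,41:NC,83:NA]
Op 4: route key 30: smallest pos >= 30 is 41 -> NC
Op 5: route key 64: smallest pos >= 64 is 83 -> NA
Op 6: route key 2: smallest pos >= 2 is 9 -> NB
Op 7: add ND@95 -> ring=[9:NB,41:NC,83:NA,95:ND]
Op 8: route key 43: smallest pos >= 43 is 83 -> NA
Op 9: route key 6: smallest pos >= 6 is 9 -> NB

Answer: NC NA NB NA NB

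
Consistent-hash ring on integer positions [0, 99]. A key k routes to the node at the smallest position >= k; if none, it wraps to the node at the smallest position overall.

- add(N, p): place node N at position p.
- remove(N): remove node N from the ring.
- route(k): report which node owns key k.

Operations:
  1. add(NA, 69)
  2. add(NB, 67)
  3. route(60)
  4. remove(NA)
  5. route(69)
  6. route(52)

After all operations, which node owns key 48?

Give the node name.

Op 1: add NA@69 -> ring=[69:NA]
Op 2: add NB@67 -> ring=[67:NB,69:NA]
Op 3: route key 60: smallest pos >= 60 is 67 -> NB
Op 4: remove NA -> ring=[67:NB]
Op 5: route key 69: none >= 69, wrap to smallest pos 67 -> NB
Op 6: route key 52: smallest pos >= 52 is 67 -> NB
Final route key 48: smallest pos >= 48 is 67 -> NB

Answer: NB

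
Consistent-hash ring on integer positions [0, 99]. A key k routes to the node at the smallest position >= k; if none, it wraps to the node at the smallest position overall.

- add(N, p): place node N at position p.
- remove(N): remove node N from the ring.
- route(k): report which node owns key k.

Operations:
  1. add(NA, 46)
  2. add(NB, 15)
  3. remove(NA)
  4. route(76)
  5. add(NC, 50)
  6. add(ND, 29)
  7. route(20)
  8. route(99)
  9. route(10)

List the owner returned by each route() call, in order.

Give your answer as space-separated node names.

Op 1: add NA@46 -> ring=[46:NA]
Op 2: add NB@15 -> ring=[15:NB,46:NA]
Op 3: remove NA -> ring=[15:NB]
Op 4: route key 76: none >= 76, wrap to smallest pos 15 -> NB
Op 5: add NC@50 -> ring=[15:NB,50:NC]
Op 6: add ND@29 -> ring=[15:NB,29:ND,50:NC]
Op 7: route key 20: smallest pos >= 20 is 29 -> ND
Op 8: route key 99: none >= 99, wrap to smallest pos 15 -> NB
Op 9: route key 10: smallest pos >= 10 is 15 -> NB

Answer: NB ND NB NB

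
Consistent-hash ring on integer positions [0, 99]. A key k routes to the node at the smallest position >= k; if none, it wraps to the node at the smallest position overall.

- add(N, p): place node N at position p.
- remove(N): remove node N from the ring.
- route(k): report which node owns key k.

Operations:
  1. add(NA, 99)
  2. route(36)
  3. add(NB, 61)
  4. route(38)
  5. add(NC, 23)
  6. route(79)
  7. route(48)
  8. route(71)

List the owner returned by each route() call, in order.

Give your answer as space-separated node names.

Answer: NA NB NA NB NA

Derivation:
Op 1: add NA@99 -> ring=[99:NA]
Op 2: route key 36: smallest pos >= 36 is 99 -> NA
Op 3: add NB@61 -> ring=[61:NB,99:NA]
Op 4: route key 38: smallest pos >= 38 is 61 -> NB
Op 5: add NC@23 -> ring=[23:NC,61:NB,99:NA]
Op 6: route key 79: smallest pos >= 79 is 99 -> NA
Op 7: route key 48: smallest pos >= 48 is 61 -> NB
Op 8: route key 71: smallest pos >= 71 is 99 -> NA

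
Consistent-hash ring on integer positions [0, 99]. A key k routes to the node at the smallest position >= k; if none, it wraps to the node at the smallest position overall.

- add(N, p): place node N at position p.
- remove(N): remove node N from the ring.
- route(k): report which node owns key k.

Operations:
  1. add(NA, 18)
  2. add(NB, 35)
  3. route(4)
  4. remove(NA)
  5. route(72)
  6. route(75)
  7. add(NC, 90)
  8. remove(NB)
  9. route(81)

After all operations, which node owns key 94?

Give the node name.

Op 1: add NA@18 -> ring=[18:NA]
Op 2: add NB@35 -> ring=[18:NA,35:NB]
Op 3: route key 4: smallest pos >= 4 is 18 -> NA
Op 4: remove NA -> ring=[35:NB]
Op 5: route key 72: none >= 72, wrap to smallest pos 35 -> NB
Op 6: route key 75: none >= 75, wrap to smallest pos 35 -> NB
Op 7: add NC@90 -> ring=[35:NB,90:NC]
Op 8: remove NB -> ring=[90:NC]
Op 9: route key 81: smallest pos >= 81 is 90 -> NC
Final route key 94: none >= 94, wrap to smallest pos 90 -> NC

Answer: NC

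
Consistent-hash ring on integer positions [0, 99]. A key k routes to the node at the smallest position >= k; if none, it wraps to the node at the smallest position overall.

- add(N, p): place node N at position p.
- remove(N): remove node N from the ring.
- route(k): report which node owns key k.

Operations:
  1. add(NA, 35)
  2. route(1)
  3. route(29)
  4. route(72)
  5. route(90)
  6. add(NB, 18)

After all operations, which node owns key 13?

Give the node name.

Op 1: add NA@35 -> ring=[35:NA]
Op 2: route key 1: smallest pos >= 1 is 35 -> NA
Op 3: route key 29: smallest pos >= 29 is 35 -> NA
Op 4: route key 72: none >= 72, wrap to smallest pos 35 -> NA
Op 5: route key 90: none >= 90, wrap to smallest pos 35 -> NA
Op 6: add NB@18 -> ring=[18:NB,35:NA]
Final route key 13: smallest pos >= 13 is 18 -> NB

Answer: NB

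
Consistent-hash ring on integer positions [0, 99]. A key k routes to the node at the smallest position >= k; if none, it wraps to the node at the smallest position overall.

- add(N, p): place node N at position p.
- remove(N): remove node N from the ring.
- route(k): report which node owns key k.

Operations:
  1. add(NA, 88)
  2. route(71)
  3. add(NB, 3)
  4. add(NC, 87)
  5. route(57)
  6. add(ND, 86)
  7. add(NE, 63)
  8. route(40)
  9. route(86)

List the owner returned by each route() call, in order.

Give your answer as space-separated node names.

Op 1: add NA@88 -> ring=[88:NA]
Op 2: route key 71: smallest pos >= 71 is 88 -> NA
Op 3: add NB@3 -> ring=[3:NB,88:NA]
Op 4: add NC@87 -> ring=[3:NB,87:NC,88:NA]
Op 5: route key 57: smallest pos >= 57 is 87 -> NC
Op 6: add ND@86 -> ring=[3:NB,86:ND,87:NC,88:NA]
Op 7: add NE@63 -> ring=[3:NB,63:NE,86:ND,87:NC,88:NA]
Op 8: route key 40: smallest pos >= 40 is 63 -> NE
Op 9: route key 86: smallest pos >= 86 is 86 -> ND

Answer: NA NC NE ND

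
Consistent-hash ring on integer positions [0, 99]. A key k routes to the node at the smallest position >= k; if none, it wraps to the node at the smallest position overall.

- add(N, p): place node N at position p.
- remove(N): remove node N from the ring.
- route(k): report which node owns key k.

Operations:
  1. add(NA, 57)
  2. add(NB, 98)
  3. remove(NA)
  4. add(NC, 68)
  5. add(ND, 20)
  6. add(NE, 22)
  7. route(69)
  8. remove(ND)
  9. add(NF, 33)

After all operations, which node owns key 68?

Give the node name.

Answer: NC

Derivation:
Op 1: add NA@57 -> ring=[57:NA]
Op 2: add NB@98 -> ring=[57:NA,98:NB]
Op 3: remove NA -> ring=[98:NB]
Op 4: add NC@68 -> ring=[68:NC,98:NB]
Op 5: add ND@20 -> ring=[20:ND,68:NC,98:NB]
Op 6: add NE@22 -> ring=[20:ND,22:NE,68:NC,98:NB]
Op 7: route key 69: smallest pos >= 69 is 98 -> NB
Op 8: remove ND -> ring=[22:NE,68:NC,98:NB]
Op 9: add NF@33 -> ring=[22:NE,33:NF,68:NC,98:NB]
Final route key 68: smallest pos >= 68 is 68 -> NC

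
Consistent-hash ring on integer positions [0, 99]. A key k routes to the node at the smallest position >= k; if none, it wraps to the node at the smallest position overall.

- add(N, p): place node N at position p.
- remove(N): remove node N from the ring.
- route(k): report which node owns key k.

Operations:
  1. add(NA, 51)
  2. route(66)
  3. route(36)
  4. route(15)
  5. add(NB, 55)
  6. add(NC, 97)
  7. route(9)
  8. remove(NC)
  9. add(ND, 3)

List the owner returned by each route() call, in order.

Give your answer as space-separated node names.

Op 1: add NA@51 -> ring=[51:NA]
Op 2: route key 66: none >= 66, wrap to smallest pos 51 -> NA
Op 3: route key 36: smallest pos >= 36 is 51 -> NA
Op 4: route key 15: smallest pos >= 15 is 51 -> NA
Op 5: add NB@55 -> ring=[51:NA,55:NB]
Op 6: add NC@97 -> ring=[51:NA,55:NB,97:NC]
Op 7: route key 9: smallest pos >= 9 is 51 -> NA
Op 8: remove NC -> ring=[51:NA,55:NB]
Op 9: add ND@3 -> ring=[3:ND,51:NA,55:NB]

Answer: NA NA NA NA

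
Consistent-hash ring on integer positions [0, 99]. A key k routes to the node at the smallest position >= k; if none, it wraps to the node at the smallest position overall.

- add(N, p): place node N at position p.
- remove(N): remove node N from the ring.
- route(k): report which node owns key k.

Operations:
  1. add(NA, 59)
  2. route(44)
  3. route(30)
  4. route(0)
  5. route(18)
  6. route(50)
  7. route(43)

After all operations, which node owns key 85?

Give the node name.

Op 1: add NA@59 -> ring=[59:NA]
Op 2: route key 44: smallest pos >= 44 is 59 -> NA
Op 3: route key 30: smallest pos >= 30 is 59 -> NA
Op 4: route key 0: smallest pos >= 0 is 59 -> NA
Op 5: route key 18: smallest pos >= 18 is 59 -> NA
Op 6: route key 50: smallest pos >= 50 is 59 -> NA
Op 7: route key 43: smallest pos >= 43 is 59 -> NA
Final route key 85: none >= 85, wrap to smallest pos 59 -> NA

Answer: NA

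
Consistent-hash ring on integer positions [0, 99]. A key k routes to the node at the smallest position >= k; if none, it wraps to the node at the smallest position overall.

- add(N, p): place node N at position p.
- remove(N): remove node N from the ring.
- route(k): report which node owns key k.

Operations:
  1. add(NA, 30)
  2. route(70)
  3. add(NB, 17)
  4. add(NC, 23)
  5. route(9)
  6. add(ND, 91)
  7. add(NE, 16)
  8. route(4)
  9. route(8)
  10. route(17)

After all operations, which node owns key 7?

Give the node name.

Answer: NE

Derivation:
Op 1: add NA@30 -> ring=[30:NA]
Op 2: route key 70: none >= 70, wrap to smallest pos 30 -> NA
Op 3: add NB@17 -> ring=[17:NB,30:NA]
Op 4: add NC@23 -> ring=[17:NB,23:NC,30:NA]
Op 5: route key 9: smallest pos >= 9 is 17 -> NB
Op 6: add ND@91 -> ring=[17:NB,23:NC,30:NA,91:ND]
Op 7: add NE@16 -> ring=[16:NE,17:NB,23:NC,30:NA,91:ND]
Op 8: route key 4: smallest pos >= 4 is 16 -> NE
Op 9: route key 8: smallest pos >= 8 is 16 -> NE
Op 10: route key 17: smallest pos >= 17 is 17 -> NB
Final route key 7: smallest pos >= 7 is 16 -> NE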